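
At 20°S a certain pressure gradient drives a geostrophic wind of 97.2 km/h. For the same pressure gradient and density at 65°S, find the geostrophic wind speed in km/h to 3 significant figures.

With the same pressure gradient and density, V_g ∝ 1/f ∝ 1/sin φ.
V₂ = V₁ · sin φ₁ / sin φ₂ = 97.2 × sin 20° / sin 65°
V₂ = 97.2 × 0.3420/0.9063 = 36.7 km/h

36.7 km/h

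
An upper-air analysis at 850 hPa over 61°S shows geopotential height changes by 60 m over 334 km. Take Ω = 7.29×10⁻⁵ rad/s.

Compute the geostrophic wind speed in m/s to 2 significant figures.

14 m/s

Coriolis parameter at 61°S:
f = 2Ω sin φ = 2 × 7.29×10⁻⁵ × sin 61° = 1.28×10⁻⁴ s⁻¹
Height gradient: |∂Z/∂n| = 60 m / 334000 m = 1.80×10⁻⁴
On a pressure surface, geostrophic balance gives V_g = (g/f)|∂Z/∂n|:
V_g = 9.81 × 1.80×10⁻⁴ / 1.28×10⁻⁴ = 13.8 m/s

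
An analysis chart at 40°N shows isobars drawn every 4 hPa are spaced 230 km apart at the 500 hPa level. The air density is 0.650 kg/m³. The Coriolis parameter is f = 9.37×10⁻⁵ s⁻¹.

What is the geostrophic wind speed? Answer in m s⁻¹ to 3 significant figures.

Pressure gradient: |∂P/∂n| = 400 Pa / 230000 m = 1.74×10⁻³ Pa/m
Geostrophic balance (pressure-gradient force = Coriolis force):
V_g = (1/(fρ)) |∂P/∂n| = 1.74×10⁻³ / (9.37×10⁻⁵ × 0.650) = 28.6 m/s

28.6 m s⁻¹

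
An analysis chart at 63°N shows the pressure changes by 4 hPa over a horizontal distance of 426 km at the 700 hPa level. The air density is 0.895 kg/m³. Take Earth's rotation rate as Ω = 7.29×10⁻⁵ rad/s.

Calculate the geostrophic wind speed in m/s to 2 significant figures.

8.1 m/s

Coriolis parameter at 63°N:
f = 2Ω sin φ = 2 × 7.29×10⁻⁵ × sin 63° = 1.30×10⁻⁴ s⁻¹
Pressure gradient: |∂P/∂n| = 400 Pa / 426000 m = 9.39×10⁻⁴ Pa/m
Geostrophic balance (pressure-gradient force = Coriolis force):
V_g = (1/(fρ)) |∂P/∂n| = 9.39×10⁻⁴ / (1.30×10⁻⁴ × 0.895) = 8.08 m/s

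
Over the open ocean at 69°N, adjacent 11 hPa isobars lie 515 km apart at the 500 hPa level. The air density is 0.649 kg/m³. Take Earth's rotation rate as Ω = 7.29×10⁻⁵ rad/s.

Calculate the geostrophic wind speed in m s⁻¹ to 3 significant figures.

24.2 m s⁻¹

Coriolis parameter at 69°N:
f = 2Ω sin φ = 2 × 7.29×10⁻⁵ × sin 69° = 1.36×10⁻⁴ s⁻¹
Pressure gradient: |∂P/∂n| = 1100 Pa / 515000 m = 2.14×10⁻³ Pa/m
Geostrophic balance (pressure-gradient force = Coriolis force):
V_g = (1/(fρ)) |∂P/∂n| = 2.14×10⁻³ / (1.36×10⁻⁴ × 0.649) = 24.2 m/s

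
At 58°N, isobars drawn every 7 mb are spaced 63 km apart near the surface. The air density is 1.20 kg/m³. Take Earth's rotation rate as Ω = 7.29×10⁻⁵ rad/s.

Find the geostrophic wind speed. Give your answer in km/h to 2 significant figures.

270 km/h

Coriolis parameter at 58°N:
f = 2Ω sin φ = 2 × 7.29×10⁻⁵ × sin 58° = 1.24×10⁻⁴ s⁻¹
Pressure gradient: |∂P/∂n| = 700 Pa / 63000 m = 1.11×10⁻² Pa/m
Geostrophic balance (pressure-gradient force = Coriolis force):
V_g = (1/(fρ)) |∂P/∂n| = 1.11×10⁻² / (1.24×10⁻⁴ × 1.20) = 74.9 m/s
Converting: 74.9 m/s × 3.6 = 270 km/h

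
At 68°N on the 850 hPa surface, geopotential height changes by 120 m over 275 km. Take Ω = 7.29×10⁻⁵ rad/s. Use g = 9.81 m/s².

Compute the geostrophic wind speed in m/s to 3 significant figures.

Coriolis parameter at 68°N:
f = 2Ω sin φ = 2 × 7.29×10⁻⁵ × sin 68° = 1.35×10⁻⁴ s⁻¹
Height gradient: |∂Z/∂n| = 120 m / 275000 m = 4.36×10⁻⁴
On a pressure surface, geostrophic balance gives V_g = (g/f)|∂Z/∂n|:
V_g = 9.81 × 4.36×10⁻⁴ / 1.35×10⁻⁴ = 31.7 m/s

31.7 m/s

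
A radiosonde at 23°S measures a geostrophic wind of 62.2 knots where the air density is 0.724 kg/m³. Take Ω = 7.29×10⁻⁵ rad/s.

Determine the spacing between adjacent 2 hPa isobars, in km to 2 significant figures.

Coriolis parameter at 23°S:
f = 2Ω sin φ = 2 × 7.29×10⁻⁵ × sin 23° = 5.70×10⁻⁵ s⁻¹
Wind speed in SI: 62.2 knots = 32.0 m/s
Geostrophic balance rearranged: |∂P/∂n| = f ρ V_g
|∂P/∂n| = 5.70×10⁻⁵ × 0.724 × 32.0 = 1.32×10⁻³ Pa/m
Isobar spacing: Δn = ΔP/|∂P/∂n| = 200 Pa / 1.32×10⁻³ Pa/m = 151540 m ≈ 150 km

150 km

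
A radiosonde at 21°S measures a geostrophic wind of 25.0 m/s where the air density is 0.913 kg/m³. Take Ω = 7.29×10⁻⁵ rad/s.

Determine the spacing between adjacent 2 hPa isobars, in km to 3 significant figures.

Coriolis parameter at 21°S:
f = 2Ω sin φ = 2 × 7.29×10⁻⁵ × sin 21° = 5.23×10⁻⁵ s⁻¹
Geostrophic balance rearranged: |∂P/∂n| = f ρ V_g
|∂P/∂n| = 5.23×10⁻⁵ × 0.913 × 25.0 = 1.19×10⁻³ Pa/m
Isobar spacing: Δn = ΔP/|∂P/∂n| = 200 Pa / 1.19×10⁻³ Pa/m = 167700 m ≈ 168 km

168 km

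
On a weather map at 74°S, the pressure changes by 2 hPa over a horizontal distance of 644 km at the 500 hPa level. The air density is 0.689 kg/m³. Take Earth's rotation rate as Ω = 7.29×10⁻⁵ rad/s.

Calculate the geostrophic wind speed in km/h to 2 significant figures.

Coriolis parameter at 74°S:
f = 2Ω sin φ = 2 × 7.29×10⁻⁵ × sin 74° = 1.40×10⁻⁴ s⁻¹
Pressure gradient: |∂P/∂n| = 200 Pa / 644000 m = 3.11×10⁻⁴ Pa/m
Geostrophic balance (pressure-gradient force = Coriolis force):
V_g = (1/(fρ)) |∂P/∂n| = 3.11×10⁻⁴ / (1.40×10⁻⁴ × 0.689) = 3.22 m/s
Converting: 3.22 m/s × 3.6 = 12 km/h

12 km/h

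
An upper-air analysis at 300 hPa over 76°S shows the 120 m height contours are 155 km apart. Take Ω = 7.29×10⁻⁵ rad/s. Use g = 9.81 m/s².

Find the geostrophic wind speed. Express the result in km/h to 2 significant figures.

Coriolis parameter at 76°S:
f = 2Ω sin φ = 2 × 7.29×10⁻⁵ × sin 76° = 1.41×10⁻⁴ s⁻¹
Height gradient: |∂Z/∂n| = 120 m / 155000 m = 7.74×10⁻⁴
On a pressure surface, geostrophic balance gives V_g = (g/f)|∂Z/∂n|:
V_g = 9.81 × 7.74×10⁻⁴ / 1.41×10⁻⁴ = 53.7 m/s
Converting: 53.7 m/s × 3.6 = 190 km/h

190 km/h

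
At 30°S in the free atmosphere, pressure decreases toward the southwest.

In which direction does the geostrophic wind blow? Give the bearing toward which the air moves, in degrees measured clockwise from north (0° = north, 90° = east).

135°

The pressure-gradient force points toward the southwest (bearing 225°).
Geostrophic balance: in the Southern Hemisphere the Coriolis force deflects motion to the left, so the geostrophic wind blows 90° to the left of the pressure-gradient force (low pressure on the right).
Rotating 225° by 90° counterclockwise gives 135° — the wind blows toward the southeast.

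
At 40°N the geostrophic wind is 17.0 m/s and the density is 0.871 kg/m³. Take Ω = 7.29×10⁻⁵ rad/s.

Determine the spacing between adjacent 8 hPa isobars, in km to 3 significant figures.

Coriolis parameter at 40°N:
f = 2Ω sin φ = 2 × 7.29×10⁻⁵ × sin 40° = 9.37×10⁻⁵ s⁻¹
Geostrophic balance rearranged: |∂P/∂n| = f ρ V_g
|∂P/∂n| = 9.37×10⁻⁵ × 0.871 × 17.0 = 1.39×10⁻³ Pa/m
Isobar spacing: Δn = ΔP/|∂P/∂n| = 800 Pa / 1.39×10⁻³ Pa/m = 576498 m ≈ 576 km

576 km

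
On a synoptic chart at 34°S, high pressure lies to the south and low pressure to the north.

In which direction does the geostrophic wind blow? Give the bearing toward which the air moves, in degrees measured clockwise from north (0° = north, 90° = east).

270°

The pressure-gradient force points toward the north (bearing 000°).
Geostrophic balance: in the Southern Hemisphere the Coriolis force deflects motion to the left, so the geostrophic wind blows 90° to the left of the pressure-gradient force (low pressure on the right).
Rotating 000° by 90° counterclockwise gives 270° — the wind blows toward the west.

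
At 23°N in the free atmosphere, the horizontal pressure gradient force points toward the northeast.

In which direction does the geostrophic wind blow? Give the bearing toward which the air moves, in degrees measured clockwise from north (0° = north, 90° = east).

The pressure-gradient force points toward the northeast (bearing 045°).
Geostrophic balance: in the Northern Hemisphere the Coriolis force deflects motion to the right, so the geostrophic wind blows 90° to the right of the pressure-gradient force (low pressure on the left).
Rotating 045° by 90° clockwise gives 135° — the wind blows toward the southeast.

135°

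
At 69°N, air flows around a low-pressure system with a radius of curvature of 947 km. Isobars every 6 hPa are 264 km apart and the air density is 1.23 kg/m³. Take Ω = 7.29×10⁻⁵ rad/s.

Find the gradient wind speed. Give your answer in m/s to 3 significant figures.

Coriolis parameter at 69°N:
f = 2Ω sin φ = 2 × 7.29×10⁻⁵ × sin 69° = 1.36×10⁻⁴ s⁻¹
Pressure gradient: |∂P/∂n| = 600 Pa / 264000 m = 2.27×10⁻³ Pa/m
Geostrophic speed: V_g = |∂P/∂n|/(fρ) = 2.27×10⁻³/(1.36×10⁻⁴ × 1.23) = 13.6 m/s
Around a low, centrifugal force acts outward with Coriolis, so pressure-gradient force balances both:
(1/ρ)|∂P/∂n| = fV + V²/R  →  V² + fR·V − fR·V_g = 0
With fR = 1.36×10⁻⁴ × 947×10³ m = 129 m/s:
V = [−fR + √((fR)² + 4 fR V_g)]/2 = [−129 + √(129² + 4×129×13.6)]/2 = 12.4 m/s
Subgeostrophic (V < V_g = 13.6 m/s), as expected around a low.

12.4 m/s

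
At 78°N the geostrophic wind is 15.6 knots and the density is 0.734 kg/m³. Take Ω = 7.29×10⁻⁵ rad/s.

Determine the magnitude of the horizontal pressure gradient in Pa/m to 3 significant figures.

8.40×10⁻⁴ Pa/m

Coriolis parameter at 78°N:
f = 2Ω sin φ = 2 × 7.29×10⁻⁵ × sin 78° = 1.43×10⁻⁴ s⁻¹
Wind speed in SI: 15.6 knots = 8.03 m/s
Geostrophic balance rearranged: |∂P/∂n| = f ρ V_g
|∂P/∂n| = 1.43×10⁻⁴ × 0.734 × 8.03 = 8.40×10⁻⁴ Pa/m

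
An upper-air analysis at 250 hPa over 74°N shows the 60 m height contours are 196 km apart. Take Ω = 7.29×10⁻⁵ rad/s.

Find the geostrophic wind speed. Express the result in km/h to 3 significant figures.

77.1 km/h

Coriolis parameter at 74°N:
f = 2Ω sin φ = 2 × 7.29×10⁻⁵ × sin 74° = 1.40×10⁻⁴ s⁻¹
Height gradient: |∂Z/∂n| = 60 m / 196000 m = 3.06×10⁻⁴
On a pressure surface, geostrophic balance gives V_g = (g/f)|∂Z/∂n|:
V_g = 9.81 × 3.06×10⁻⁴ / 1.40×10⁻⁴ = 21.4 m/s
Converting: 21.4 m/s × 3.6 = 77.1 km/h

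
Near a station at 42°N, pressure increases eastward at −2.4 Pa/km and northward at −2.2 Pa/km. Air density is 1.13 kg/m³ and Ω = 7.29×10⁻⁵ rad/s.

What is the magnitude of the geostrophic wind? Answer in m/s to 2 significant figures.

30 m/s

Coriolis parameter at 42°N:
f = 2Ω sin φ = 2 × 7.29×10⁻⁵ × sin 42° = 9.76×10⁻⁵ s⁻¹
Component geostrophic relations (x east, y north):
u_g = −(1/(fρ)) ∂P/∂y,  v_g = (1/(fρ)) ∂P/∂x
u_g = −(−2.2×10⁻³)/(9.76×10⁻⁵ × 1.13) = 20.0 m/s;  v_g = (−2.4×10⁻³)/(9.76×10⁻⁵ × 1.13) = −21.8 m/s
|V_g| = √(u_g² + v_g²) = 29.5 m/s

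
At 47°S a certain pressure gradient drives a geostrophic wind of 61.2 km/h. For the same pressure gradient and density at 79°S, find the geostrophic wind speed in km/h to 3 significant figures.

With the same pressure gradient and density, V_g ∝ 1/f ∝ 1/sin φ.
V₂ = V₁ · sin φ₁ / sin φ₂ = 61.2 × sin 47° / sin 79°
V₂ = 61.2 × 0.7314/0.9816 = 45.6 km/h

45.6 km/h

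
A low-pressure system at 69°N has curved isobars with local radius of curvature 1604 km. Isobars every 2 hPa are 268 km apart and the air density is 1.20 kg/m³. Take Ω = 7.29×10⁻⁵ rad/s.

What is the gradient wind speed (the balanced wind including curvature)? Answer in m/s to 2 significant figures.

4.5 m/s

Coriolis parameter at 69°N:
f = 2Ω sin φ = 2 × 7.29×10⁻⁵ × sin 69° = 1.36×10⁻⁴ s⁻¹
Pressure gradient: |∂P/∂n| = 200 Pa / 268000 m = 7.46×10⁻⁴ Pa/m
Geostrophic speed: V_g = |∂P/∂n|/(fρ) = 7.46×10⁻⁴/(1.36×10⁻⁴ × 1.20) = 4.57 m/s
Around a low, centrifugal force acts outward with Coriolis, so pressure-gradient force balances both:
(1/ρ)|∂P/∂n| = fV + V²/R  →  V² + fR·V − fR·V_g = 0
With fR = 1.36×10⁻⁴ × 1604×10³ m = 218 m/s:
V = [−fR + √((fR)² + 4 fR V_g)]/2 = [−218 + √(218² + 4×218×4.57)]/2 = 4.48 m/s
Subgeostrophic (V < V_g = 4.57 m/s), as expected around a low.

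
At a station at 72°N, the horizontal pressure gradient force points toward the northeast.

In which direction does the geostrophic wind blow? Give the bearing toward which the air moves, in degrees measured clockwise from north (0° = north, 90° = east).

The pressure-gradient force points toward the northeast (bearing 045°).
Geostrophic balance: in the Northern Hemisphere the Coriolis force deflects motion to the right, so the geostrophic wind blows 90° to the right of the pressure-gradient force (low pressure on the left).
Rotating 045° by 90° clockwise gives 135° — the wind blows toward the southeast.

135°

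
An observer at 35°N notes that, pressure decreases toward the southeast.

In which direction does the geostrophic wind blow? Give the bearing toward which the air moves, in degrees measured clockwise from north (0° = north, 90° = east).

The pressure-gradient force points toward the southeast (bearing 135°).
Geostrophic balance: in the Northern Hemisphere the Coriolis force deflects motion to the right, so the geostrophic wind blows 90° to the right of the pressure-gradient force (low pressure on the left).
Rotating 135° by 90° clockwise gives 225° — the wind blows toward the southwest.

225°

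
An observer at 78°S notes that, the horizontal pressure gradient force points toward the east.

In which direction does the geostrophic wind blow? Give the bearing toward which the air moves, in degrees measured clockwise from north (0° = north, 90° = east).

The pressure-gradient force points toward the east (bearing 090°).
Geostrophic balance: in the Southern Hemisphere the Coriolis force deflects motion to the left, so the geostrophic wind blows 90° to the left of the pressure-gradient force (low pressure on the right).
Rotating 090° by 90° counterclockwise gives 000° — the wind blows toward the north.

000°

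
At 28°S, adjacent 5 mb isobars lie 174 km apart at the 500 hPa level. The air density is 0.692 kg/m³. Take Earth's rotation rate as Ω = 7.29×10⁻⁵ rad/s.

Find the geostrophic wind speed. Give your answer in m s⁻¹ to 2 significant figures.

61 m s⁻¹

Coriolis parameter at 28°S:
f = 2Ω sin φ = 2 × 7.29×10⁻⁵ × sin 28° = 6.84×10⁻⁵ s⁻¹
Pressure gradient: |∂P/∂n| = 500 Pa / 174000 m = 2.87×10⁻³ Pa/m
Geostrophic balance (pressure-gradient force = Coriolis force):
V_g = (1/(fρ)) |∂P/∂n| = 2.87×10⁻³ / (6.84×10⁻⁵ × 0.692) = 60.7 m/s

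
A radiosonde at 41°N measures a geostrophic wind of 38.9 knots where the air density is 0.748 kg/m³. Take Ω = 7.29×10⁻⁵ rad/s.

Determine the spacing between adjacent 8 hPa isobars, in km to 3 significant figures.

559 km

Coriolis parameter at 41°N:
f = 2Ω sin φ = 2 × 7.29×10⁻⁵ × sin 41° = 9.57×10⁻⁵ s⁻¹
Wind speed in SI: 38.9 knots = 20.0 m/s
Geostrophic balance rearranged: |∂P/∂n| = f ρ V_g
|∂P/∂n| = 9.57×10⁻⁵ × 0.748 × 20.0 = 1.43×10⁻³ Pa/m
Isobar spacing: Δn = ΔP/|∂P/∂n| = 800 Pa / 1.43×10⁻³ Pa/m = 558728 m ≈ 559 km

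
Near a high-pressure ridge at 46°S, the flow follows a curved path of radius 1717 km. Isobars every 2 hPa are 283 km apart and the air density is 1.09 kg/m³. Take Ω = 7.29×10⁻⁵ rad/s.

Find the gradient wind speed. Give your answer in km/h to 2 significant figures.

Coriolis parameter at 46°S:
f = 2Ω sin φ = 2 × 7.29×10⁻⁵ × sin 46° = 1.05×10⁻⁴ s⁻¹
Pressure gradient: |∂P/∂n| = 200 Pa / 283000 m = 7.07×10⁻⁴ Pa/m
Geostrophic speed: V_g = |∂P/∂n|/(fρ) = 7.07×10⁻⁴/(1.05×10⁻⁴ × 1.09) = 6.18 m/s
Around a high, pressure-gradient force acts outward with centrifugal, so Coriolis balances both:
fV = (1/ρ)|∂P/∂n| + V²/R  →  V² − fR·V + fR·V_g = 0
With fR = 1.05×10⁻⁴ × 1717×10³ m = 180 m/s:
V = [fR − √((fR)² − 4 fR V_g)]/2 = [180 − √(180² − 4×180×6.18)]/2 = 6.41 m/s
Supergeostrophic (V > V_g = 6.18 m/s), as expected around a high.
Converting: 6.41 m/s × 3.6 = 23 km/h

23 km/h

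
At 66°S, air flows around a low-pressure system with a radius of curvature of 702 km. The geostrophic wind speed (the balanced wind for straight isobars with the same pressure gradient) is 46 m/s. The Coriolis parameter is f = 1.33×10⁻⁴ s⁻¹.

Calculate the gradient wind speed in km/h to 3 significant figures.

Around a low, centrifugal force acts outward with Coriolis, so pressure-gradient force balances both:
(1/ρ)|∂P/∂n| = fV + V²/R  →  V² + fR·V − fR·V_g = 0
With fR = 1.33×10⁻⁴ × 702×10³ m = 93.4 m/s:
V = [−fR + √((fR)² + 4 fR V_g)]/2 = [−93.4 + √(93.4² + 4×93.4×46)]/2 = 33.8 m/s
Subgeostrophic (V < V_g = 46 m/s), as expected around a low.
Converting: 33.8 m/s × 3.6 = 122 km/h

122 km/h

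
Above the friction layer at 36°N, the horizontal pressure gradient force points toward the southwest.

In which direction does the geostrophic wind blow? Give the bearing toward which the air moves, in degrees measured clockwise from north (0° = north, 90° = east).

The pressure-gradient force points toward the southwest (bearing 225°).
Geostrophic balance: in the Northern Hemisphere the Coriolis force deflects motion to the right, so the geostrophic wind blows 90° to the right of the pressure-gradient force (low pressure on the left).
Rotating 225° by 90° clockwise gives 315° — the wind blows toward the northwest.

315°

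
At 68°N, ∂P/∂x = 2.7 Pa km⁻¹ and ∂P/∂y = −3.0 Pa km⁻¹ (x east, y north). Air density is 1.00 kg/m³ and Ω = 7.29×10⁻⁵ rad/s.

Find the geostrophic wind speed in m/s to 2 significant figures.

Coriolis parameter at 68°N:
f = 2Ω sin φ = 2 × 7.29×10⁻⁵ × sin 68° = 1.35×10⁻⁴ s⁻¹
Component geostrophic relations (x east, y north):
u_g = −(1/(fρ)) ∂P/∂y,  v_g = (1/(fρ)) ∂P/∂x
u_g = −(−3.0×10⁻³)/(1.35×10⁻⁴ × 1.00) = 22.2 m/s;  v_g = (2.7×10⁻³)/(1.35×10⁻⁴ × 1.00) = 20.0 m/s
|V_g| = √(u_g² + v_g²) = 29.9 m/s

30 m/s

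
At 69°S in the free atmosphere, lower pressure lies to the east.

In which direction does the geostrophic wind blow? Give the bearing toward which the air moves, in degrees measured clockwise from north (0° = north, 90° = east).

The pressure-gradient force points toward the east (bearing 090°).
Geostrophic balance: in the Southern Hemisphere the Coriolis force deflects motion to the left, so the geostrophic wind blows 90° to the left of the pressure-gradient force (low pressure on the right).
Rotating 090° by 90° counterclockwise gives 000° — the wind blows toward the north.

000°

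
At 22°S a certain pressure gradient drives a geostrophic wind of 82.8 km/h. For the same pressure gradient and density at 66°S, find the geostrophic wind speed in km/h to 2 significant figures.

34 km/h

With the same pressure gradient and density, V_g ∝ 1/f ∝ 1/sin φ.
V₂ = V₁ · sin φ₁ / sin φ₂ = 82.8 × sin 22° / sin 66°
V₂ = 82.8 × 0.3746/0.9135 = 34 km/h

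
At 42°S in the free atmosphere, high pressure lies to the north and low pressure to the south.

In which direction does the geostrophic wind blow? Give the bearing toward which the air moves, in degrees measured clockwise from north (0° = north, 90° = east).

090°

The pressure-gradient force points toward the south (bearing 180°).
Geostrophic balance: in the Southern Hemisphere the Coriolis force deflects motion to the left, so the geostrophic wind blows 90° to the left of the pressure-gradient force (low pressure on the right).
Rotating 180° by 90° counterclockwise gives 090° — the wind blows toward the east.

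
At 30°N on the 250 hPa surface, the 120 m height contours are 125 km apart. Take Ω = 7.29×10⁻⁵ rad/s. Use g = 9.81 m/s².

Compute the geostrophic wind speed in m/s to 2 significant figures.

130 m/s

Coriolis parameter at 30°N:
f = 2Ω sin φ = 2 × 7.29×10⁻⁵ × sin 30° = 7.29×10⁻⁵ s⁻¹
Height gradient: |∂Z/∂n| = 120 m / 125000 m = 9.60×10⁻⁴
On a pressure surface, geostrophic balance gives V_g = (g/f)|∂Z/∂n|:
V_g = 9.81 × 9.60×10⁻⁴ / 7.29×10⁻⁵ = 129 m/s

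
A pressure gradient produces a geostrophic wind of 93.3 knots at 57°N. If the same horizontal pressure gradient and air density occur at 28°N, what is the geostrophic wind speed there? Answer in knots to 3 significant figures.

With the same pressure gradient and density, V_g ∝ 1/f ∝ 1/sin φ.
V₂ = V₁ · sin φ₁ / sin φ₂ = 93.3 × sin 57° / sin 28°
V₂ = 93.3 × 0.8387/0.4695 = 167 knots

167 knots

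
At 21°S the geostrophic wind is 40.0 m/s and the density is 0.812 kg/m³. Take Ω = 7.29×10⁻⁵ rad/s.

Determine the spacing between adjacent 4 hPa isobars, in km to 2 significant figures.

240 km

Coriolis parameter at 21°S:
f = 2Ω sin φ = 2 × 7.29×10⁻⁵ × sin 21° = 5.23×10⁻⁵ s⁻¹
Geostrophic balance rearranged: |∂P/∂n| = f ρ V_g
|∂P/∂n| = 5.23×10⁻⁵ × 0.812 × 40.0 = 1.70×10⁻³ Pa/m
Isobar spacing: Δn = ΔP/|∂P/∂n| = 400 Pa / 1.70×10⁻³ Pa/m = 235699 m ≈ 240 km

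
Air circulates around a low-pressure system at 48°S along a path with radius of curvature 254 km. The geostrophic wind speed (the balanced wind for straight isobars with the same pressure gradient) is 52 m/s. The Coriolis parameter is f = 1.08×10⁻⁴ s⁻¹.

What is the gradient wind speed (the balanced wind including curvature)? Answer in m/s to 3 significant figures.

26.5 m/s

Around a low, centrifugal force acts outward with Coriolis, so pressure-gradient force balances both:
(1/ρ)|∂P/∂n| = fV + V²/R  →  V² + fR·V − fR·V_g = 0
With fR = 1.08×10⁻⁴ × 254×10³ m = 27.4 m/s:
V = [−fR + √((fR)² + 4 fR V_g)]/2 = [−27.4 + √(27.4² + 4×27.4×52)]/2 = 26.5 m/s
Subgeostrophic (V < V_g = 52 m/s), as expected around a low.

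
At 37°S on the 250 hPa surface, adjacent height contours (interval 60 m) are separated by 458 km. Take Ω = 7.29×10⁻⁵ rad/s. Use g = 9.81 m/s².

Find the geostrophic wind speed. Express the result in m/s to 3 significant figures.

14.6 m/s

Coriolis parameter at 37°S:
f = 2Ω sin φ = 2 × 7.29×10⁻⁵ × sin 37° = 8.77×10⁻⁵ s⁻¹
Height gradient: |∂Z/∂n| = 60 m / 458000 m = 1.31×10⁻⁴
On a pressure surface, geostrophic balance gives V_g = (g/f)|∂Z/∂n|:
V_g = 9.81 × 1.31×10⁻⁴ / 8.77×10⁻⁵ = 14.6 m/s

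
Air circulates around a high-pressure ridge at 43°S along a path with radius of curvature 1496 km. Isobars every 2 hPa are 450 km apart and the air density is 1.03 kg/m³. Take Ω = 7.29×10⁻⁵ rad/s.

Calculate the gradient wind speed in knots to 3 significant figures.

8.70 knots

Coriolis parameter at 43°S:
f = 2Ω sin φ = 2 × 7.29×10⁻⁵ × sin 43° = 9.94×10⁻⁵ s⁻¹
Pressure gradient: |∂P/∂n| = 200 Pa / 450000 m = 4.44×10⁻⁴ Pa/m
Geostrophic speed: V_g = |∂P/∂n|/(fρ) = 4.44×10⁻⁴/(9.94×10⁻⁵ × 1.03) = 4.34 m/s
Around a high, pressure-gradient force acts outward with centrifugal, so Coriolis balances both:
fV = (1/ρ)|∂P/∂n| + V²/R  →  V² − fR·V + fR·V_g = 0
With fR = 9.94×10⁻⁵ × 1496×10³ m = 149 m/s:
V = [fR − √((fR)² − 4 fR V_g)]/2 = [149 − √(149² − 4×149×4.34)]/2 = 4.47 m/s
Supergeostrophic (V > V_g = 4.34 m/s), as expected around a high.
Converting: 4.47 m/s × 1.944 = 8.70 knots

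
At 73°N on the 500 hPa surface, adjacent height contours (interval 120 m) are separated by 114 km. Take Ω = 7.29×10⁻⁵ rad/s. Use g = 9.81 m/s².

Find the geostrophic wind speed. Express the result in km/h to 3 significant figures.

267 km/h

Coriolis parameter at 73°N:
f = 2Ω sin φ = 2 × 7.29×10⁻⁵ × sin 73° = 1.39×10⁻⁴ s⁻¹
Height gradient: |∂Z/∂n| = 120 m / 114000 m = 1.05×10⁻³
On a pressure surface, geostrophic balance gives V_g = (g/f)|∂Z/∂n|:
V_g = 9.81 × 1.05×10⁻³ / 1.39×10⁻⁴ = 74.1 m/s
Converting: 74.1 m/s × 3.6 = 267 km/h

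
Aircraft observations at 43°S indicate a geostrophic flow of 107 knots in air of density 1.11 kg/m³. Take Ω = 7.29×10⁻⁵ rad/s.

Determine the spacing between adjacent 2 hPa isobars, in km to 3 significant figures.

Coriolis parameter at 43°S:
f = 2Ω sin φ = 2 × 7.29×10⁻⁵ × sin 43° = 9.94×10⁻⁵ s⁻¹
Wind speed in SI: 107 knots = 55.0 m/s
Geostrophic balance rearranged: |∂P/∂n| = f ρ V_g
|∂P/∂n| = 9.94×10⁻⁵ × 1.11 × 55.0 = 6.08×10⁻³ Pa/m
Isobar spacing: Δn = ΔP/|∂P/∂n| = 200 Pa / 6.08×10⁻³ Pa/m = 32919 m ≈ 32.9 km

32.9 km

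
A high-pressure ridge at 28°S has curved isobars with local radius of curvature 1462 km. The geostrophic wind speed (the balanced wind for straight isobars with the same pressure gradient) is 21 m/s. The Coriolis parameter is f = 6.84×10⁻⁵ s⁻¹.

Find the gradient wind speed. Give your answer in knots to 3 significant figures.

Around a high, pressure-gradient force acts outward with centrifugal, so Coriolis balances both:
fV = (1/ρ)|∂P/∂n| + V²/R  →  V² − fR·V + fR·V_g = 0
With fR = 6.84×10⁻⁵ × 1462×10³ m = 100 m/s:
V = [fR − √((fR)² − 4 fR V_g)]/2 = [100 − √(100² − 4×100×21)]/2 = 30 m/s
Supergeostrophic (V > V_g = 21 m/s), as expected around a high.
Converting: 30 m/s × 1.944 = 58.3 knots

58.3 knots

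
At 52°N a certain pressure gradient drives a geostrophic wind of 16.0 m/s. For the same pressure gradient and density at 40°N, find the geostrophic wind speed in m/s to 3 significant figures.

With the same pressure gradient and density, V_g ∝ 1/f ∝ 1/sin φ.
V₂ = V₁ · sin φ₁ / sin φ₂ = 16.0 × sin 52° / sin 40°
V₂ = 16.0 × 0.7880/0.6428 = 19.6 m/s

19.6 m/s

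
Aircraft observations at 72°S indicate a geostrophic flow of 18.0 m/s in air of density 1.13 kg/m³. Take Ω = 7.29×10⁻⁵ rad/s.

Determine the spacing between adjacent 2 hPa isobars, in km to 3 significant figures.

70.9 km

Coriolis parameter at 72°S:
f = 2Ω sin φ = 2 × 7.29×10⁻⁵ × sin 72° = 1.39×10⁻⁴ s⁻¹
Geostrophic balance rearranged: |∂P/∂n| = f ρ V_g
|∂P/∂n| = 1.39×10⁻⁴ × 1.13 × 18.0 = 2.82×10⁻³ Pa/m
Isobar spacing: Δn = ΔP/|∂P/∂n| = 200 Pa / 2.82×10⁻³ Pa/m = 70911 m ≈ 70.9 km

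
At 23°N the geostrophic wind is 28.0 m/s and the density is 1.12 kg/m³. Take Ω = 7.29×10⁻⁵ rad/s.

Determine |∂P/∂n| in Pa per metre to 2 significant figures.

1.8×10⁻³ Pa/m

Coriolis parameter at 23°N:
f = 2Ω sin φ = 2 × 7.29×10⁻⁵ × sin 23° = 5.70×10⁻⁵ s⁻¹
Geostrophic balance rearranged: |∂P/∂n| = f ρ V_g
|∂P/∂n| = 5.70×10⁻⁵ × 1.12 × 28.0 = 1.79×10⁻³ Pa/m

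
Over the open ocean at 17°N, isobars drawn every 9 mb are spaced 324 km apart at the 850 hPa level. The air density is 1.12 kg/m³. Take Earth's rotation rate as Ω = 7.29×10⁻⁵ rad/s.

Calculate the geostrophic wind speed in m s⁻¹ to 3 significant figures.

58.2 m s⁻¹

Coriolis parameter at 17°N:
f = 2Ω sin φ = 2 × 7.29×10⁻⁵ × sin 17° = 4.26×10⁻⁵ s⁻¹
Pressure gradient: |∂P/∂n| = 900 Pa / 324000 m = 2.78×10⁻³ Pa/m
Geostrophic balance (pressure-gradient force = Coriolis force):
V_g = (1/(fρ)) |∂P/∂n| = 2.78×10⁻³ / (4.26×10⁻⁵ × 1.12) = 58.2 m/s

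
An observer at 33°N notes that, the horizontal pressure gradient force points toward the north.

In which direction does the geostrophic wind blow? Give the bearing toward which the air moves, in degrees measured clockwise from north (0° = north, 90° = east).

090°

The pressure-gradient force points toward the north (bearing 000°).
Geostrophic balance: in the Northern Hemisphere the Coriolis force deflects motion to the right, so the geostrophic wind blows 90° to the right of the pressure-gradient force (low pressure on the left).
Rotating 000° by 90° clockwise gives 090° — the wind blows toward the east.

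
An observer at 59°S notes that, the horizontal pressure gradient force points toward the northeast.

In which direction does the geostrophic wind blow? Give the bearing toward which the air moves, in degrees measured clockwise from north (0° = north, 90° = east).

The pressure-gradient force points toward the northeast (bearing 045°).
Geostrophic balance: in the Southern Hemisphere the Coriolis force deflects motion to the left, so the geostrophic wind blows 90° to the left of the pressure-gradient force (low pressure on the right).
Rotating 045° by 90° counterclockwise gives 315° — the wind blows toward the northwest.

315°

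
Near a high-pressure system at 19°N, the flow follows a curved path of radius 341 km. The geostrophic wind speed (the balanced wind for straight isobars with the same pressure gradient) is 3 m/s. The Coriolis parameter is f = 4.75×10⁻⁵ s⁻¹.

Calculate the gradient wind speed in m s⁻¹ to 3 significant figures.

3.98 m s⁻¹

Around a high, pressure-gradient force acts outward with centrifugal, so Coriolis balances both:
fV = (1/ρ)|∂P/∂n| + V²/R  →  V² − fR·V + fR·V_g = 0
With fR = 4.75×10⁻⁵ × 341×10³ m = 16.2 m/s:
V = [fR − √((fR)² − 4 fR V_g)]/2 = [16.2 − √(16.2² − 4×16.2×3)]/2 = 3.98 m/s
Supergeostrophic (V > V_g = 3 m/s), as expected around a high.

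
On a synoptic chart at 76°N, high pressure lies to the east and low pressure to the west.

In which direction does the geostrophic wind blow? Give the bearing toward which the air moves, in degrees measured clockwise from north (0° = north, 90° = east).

The pressure-gradient force points toward the west (bearing 270°).
Geostrophic balance: in the Northern Hemisphere the Coriolis force deflects motion to the right, so the geostrophic wind blows 90° to the right of the pressure-gradient force (low pressure on the left).
Rotating 270° by 90° clockwise gives 000° — the wind blows toward the north.

000°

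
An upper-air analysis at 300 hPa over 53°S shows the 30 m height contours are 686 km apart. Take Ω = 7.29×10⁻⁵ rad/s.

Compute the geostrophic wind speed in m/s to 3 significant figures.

Coriolis parameter at 53°S:
f = 2Ω sin φ = 2 × 7.29×10⁻⁵ × sin 53° = 1.16×10⁻⁴ s⁻¹
Height gradient: |∂Z/∂n| = 30 m / 686000 m = 4.37×10⁻⁵
On a pressure surface, geostrophic balance gives V_g = (g/f)|∂Z/∂n|:
V_g = 9.81 × 4.37×10⁻⁵ / 1.16×10⁻⁴ = 3.68 m/s

3.68 m/s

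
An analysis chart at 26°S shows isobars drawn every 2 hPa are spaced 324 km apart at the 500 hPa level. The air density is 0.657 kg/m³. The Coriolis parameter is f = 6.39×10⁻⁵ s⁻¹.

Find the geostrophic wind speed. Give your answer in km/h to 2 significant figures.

53 km/h

Pressure gradient: |∂P/∂n| = 200 Pa / 324000 m = 6.17×10⁻⁴ Pa/m
Geostrophic balance (pressure-gradient force = Coriolis force):
V_g = (1/(fρ)) |∂P/∂n| = 6.17×10⁻⁴ / (6.39×10⁻⁵ × 0.657) = 14.7 m/s
Converting: 14.7 m/s × 3.6 = 53 km/h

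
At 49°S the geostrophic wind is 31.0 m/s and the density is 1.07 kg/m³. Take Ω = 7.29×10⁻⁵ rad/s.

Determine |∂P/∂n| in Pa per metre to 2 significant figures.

3.6×10⁻³ Pa/m

Coriolis parameter at 49°S:
f = 2Ω sin φ = 2 × 7.29×10⁻⁵ × sin 49° = 1.10×10⁻⁴ s⁻¹
Geostrophic balance rearranged: |∂P/∂n| = f ρ V_g
|∂P/∂n| = 1.10×10⁻⁴ × 1.07 × 31.0 = 3.65×10⁻³ Pa/m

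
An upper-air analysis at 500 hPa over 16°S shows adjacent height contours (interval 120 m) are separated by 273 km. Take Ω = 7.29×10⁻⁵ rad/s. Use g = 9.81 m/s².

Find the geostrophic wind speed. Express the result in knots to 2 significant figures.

210 knots

Coriolis parameter at 16°S:
f = 2Ω sin φ = 2 × 7.29×10⁻⁵ × sin 16° = 4.02×10⁻⁵ s⁻¹
Height gradient: |∂Z/∂n| = 120 m / 273000 m = 4.40×10⁻⁴
On a pressure surface, geostrophic balance gives V_g = (g/f)|∂Z/∂n|:
V_g = 9.81 × 4.40×10⁻⁴ / 4.02×10⁻⁵ = 107 m/s
Converting: 107 m/s × 1.944 = 210 knots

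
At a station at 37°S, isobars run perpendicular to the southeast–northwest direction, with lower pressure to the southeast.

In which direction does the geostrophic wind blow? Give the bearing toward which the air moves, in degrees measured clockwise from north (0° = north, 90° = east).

The pressure-gradient force points toward the southeast (bearing 135°).
Geostrophic balance: in the Southern Hemisphere the Coriolis force deflects motion to the left, so the geostrophic wind blows 90° to the left of the pressure-gradient force (low pressure on the right).
Rotating 135° by 90° counterclockwise gives 045° — the wind blows toward the northeast.

045°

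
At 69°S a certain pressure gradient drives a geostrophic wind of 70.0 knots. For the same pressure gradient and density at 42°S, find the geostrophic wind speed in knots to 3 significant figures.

97.7 knots

With the same pressure gradient and density, V_g ∝ 1/f ∝ 1/sin φ.
V₂ = V₁ · sin φ₁ / sin φ₂ = 70.0 × sin 69° / sin 42°
V₂ = 70.0 × 0.9336/0.6691 = 97.7 knots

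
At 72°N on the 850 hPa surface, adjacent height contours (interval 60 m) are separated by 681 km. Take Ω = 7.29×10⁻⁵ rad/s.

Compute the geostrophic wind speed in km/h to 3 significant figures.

22.4 km/h

Coriolis parameter at 72°N:
f = 2Ω sin φ = 2 × 7.29×10⁻⁵ × sin 72° = 1.39×10⁻⁴ s⁻¹
Height gradient: |∂Z/∂n| = 60 m / 681000 m = 8.81×10⁻⁵
On a pressure surface, geostrophic balance gives V_g = (g/f)|∂Z/∂n|:
V_g = 9.81 × 8.81×10⁻⁵ / 1.39×10⁻⁴ = 6.23 m/s
Converting: 6.23 m/s × 3.6 = 22.4 km/h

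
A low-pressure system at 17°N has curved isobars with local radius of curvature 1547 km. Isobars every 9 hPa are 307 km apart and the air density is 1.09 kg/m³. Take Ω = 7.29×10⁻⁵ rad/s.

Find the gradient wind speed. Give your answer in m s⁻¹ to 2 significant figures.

39 m s⁻¹

Coriolis parameter at 17°N:
f = 2Ω sin φ = 2 × 7.29×10⁻⁵ × sin 17° = 4.26×10⁻⁵ s⁻¹
Pressure gradient: |∂P/∂n| = 900 Pa / 307000 m = 2.93×10⁻³ Pa/m
Geostrophic speed: V_g = |∂P/∂n|/(fρ) = 2.93×10⁻³/(4.26×10⁻⁵ × 1.09) = 63.1 m/s
Around a low, centrifugal force acts outward with Coriolis, so pressure-gradient force balances both:
(1/ρ)|∂P/∂n| = fV + V²/R  →  V² + fR·V − fR·V_g = 0
With fR = 4.26×10⁻⁵ × 1547×10³ m = 65.9 m/s:
V = [−fR + √((fR)² + 4 fR V_g)]/2 = [−65.9 + √(65.9² + 4×65.9×63.1)]/2 = 39.5 m/s
Subgeostrophic (V < V_g = 63.1 m/s), as expected around a low.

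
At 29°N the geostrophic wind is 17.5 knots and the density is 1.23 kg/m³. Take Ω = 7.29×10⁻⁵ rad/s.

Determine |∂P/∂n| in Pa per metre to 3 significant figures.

Coriolis parameter at 29°N:
f = 2Ω sin φ = 2 × 7.29×10⁻⁵ × sin 29° = 7.07×10⁻⁵ s⁻¹
Wind speed in SI: 17.5 knots = 9.00 m/s
Geostrophic balance rearranged: |∂P/∂n| = f ρ V_g
|∂P/∂n| = 7.07×10⁻⁵ × 1.23 × 9.00 = 7.83×10⁻⁴ Pa/m

7.83×10⁻⁴ Pa/m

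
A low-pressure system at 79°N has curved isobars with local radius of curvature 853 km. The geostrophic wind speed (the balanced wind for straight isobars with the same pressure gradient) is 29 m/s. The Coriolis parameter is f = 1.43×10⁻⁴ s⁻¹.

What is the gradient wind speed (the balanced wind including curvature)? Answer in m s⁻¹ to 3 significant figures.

24.2 m s⁻¹

Around a low, centrifugal force acts outward with Coriolis, so pressure-gradient force balances both:
(1/ρ)|∂P/∂n| = fV + V²/R  →  V² + fR·V − fR·V_g = 0
With fR = 1.43×10⁻⁴ × 853×10³ m = 122 m/s:
V = [−fR + √((fR)² + 4 fR V_g)]/2 = [−122 + √(122² + 4×122×29)]/2 = 24.2 m/s
Subgeostrophic (V < V_g = 29 m/s), as expected around a low.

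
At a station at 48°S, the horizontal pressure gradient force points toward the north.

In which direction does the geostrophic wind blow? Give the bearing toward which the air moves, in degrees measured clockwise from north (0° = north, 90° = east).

The pressure-gradient force points toward the north (bearing 000°).
Geostrophic balance: in the Southern Hemisphere the Coriolis force deflects motion to the left, so the geostrophic wind blows 90° to the left of the pressure-gradient force (low pressure on the right).
Rotating 000° by 90° counterclockwise gives 270° — the wind blows toward the west.

270°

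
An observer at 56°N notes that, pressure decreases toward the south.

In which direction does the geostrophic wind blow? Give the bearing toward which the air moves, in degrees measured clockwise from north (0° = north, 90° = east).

270°

The pressure-gradient force points toward the south (bearing 180°).
Geostrophic balance: in the Northern Hemisphere the Coriolis force deflects motion to the right, so the geostrophic wind blows 90° to the right of the pressure-gradient force (low pressure on the left).
Rotating 180° by 90° clockwise gives 270° — the wind blows toward the west.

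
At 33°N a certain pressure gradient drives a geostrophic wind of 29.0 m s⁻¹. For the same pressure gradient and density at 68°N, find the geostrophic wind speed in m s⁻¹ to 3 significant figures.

With the same pressure gradient and density, V_g ∝ 1/f ∝ 1/sin φ.
V₂ = V₁ · sin φ₁ / sin φ₂ = 29.0 × sin 33° / sin 68°
V₂ = 29.0 × 0.5446/0.9272 = 17.0 m s⁻¹

17.0 m s⁻¹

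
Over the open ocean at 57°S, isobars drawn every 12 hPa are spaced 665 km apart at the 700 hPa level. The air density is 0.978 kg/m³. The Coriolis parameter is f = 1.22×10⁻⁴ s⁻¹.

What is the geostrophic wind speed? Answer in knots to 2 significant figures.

29 knots

Pressure gradient: |∂P/∂n| = 1200 Pa / 665000 m = 1.80×10⁻³ Pa/m
Geostrophic balance (pressure-gradient force = Coriolis force):
V_g = (1/(fρ)) |∂P/∂n| = 1.80×10⁻³ / (1.22×10⁻⁴ × 0.978) = 15.1 m/s
Converting: 15.1 m/s × 1.944 = 29 knots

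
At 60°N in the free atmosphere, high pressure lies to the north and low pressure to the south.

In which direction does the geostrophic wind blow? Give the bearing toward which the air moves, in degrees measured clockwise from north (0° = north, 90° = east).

270°

The pressure-gradient force points toward the south (bearing 180°).
Geostrophic balance: in the Northern Hemisphere the Coriolis force deflects motion to the right, so the geostrophic wind blows 90° to the right of the pressure-gradient force (low pressure on the left).
Rotating 180° by 90° clockwise gives 270° — the wind blows toward the west.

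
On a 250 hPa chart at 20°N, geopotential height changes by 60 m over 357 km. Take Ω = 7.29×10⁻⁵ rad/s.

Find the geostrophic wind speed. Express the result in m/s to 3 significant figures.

33.1 m/s

Coriolis parameter at 20°N:
f = 2Ω sin φ = 2 × 7.29×10⁻⁵ × sin 20° = 4.99×10⁻⁵ s⁻¹
Height gradient: |∂Z/∂n| = 60 m / 357000 m = 1.68×10⁻⁴
On a pressure surface, geostrophic balance gives V_g = (g/f)|∂Z/∂n|:
V_g = 9.81 × 1.68×10⁻⁴ / 4.99×10⁻⁵ = 33.1 m/s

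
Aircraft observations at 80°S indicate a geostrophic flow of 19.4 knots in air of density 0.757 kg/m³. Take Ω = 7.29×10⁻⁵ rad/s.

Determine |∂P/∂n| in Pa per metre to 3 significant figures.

1.08×10⁻³ Pa/m

Coriolis parameter at 80°S:
f = 2Ω sin φ = 2 × 7.29×10⁻⁵ × sin 80° = 1.44×10⁻⁴ s⁻¹
Wind speed in SI: 19.4 knots = 9.98 m/s
Geostrophic balance rearranged: |∂P/∂n| = f ρ V_g
|∂P/∂n| = 1.44×10⁻⁴ × 0.757 × 9.98 = 1.08×10⁻³ Pa/m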